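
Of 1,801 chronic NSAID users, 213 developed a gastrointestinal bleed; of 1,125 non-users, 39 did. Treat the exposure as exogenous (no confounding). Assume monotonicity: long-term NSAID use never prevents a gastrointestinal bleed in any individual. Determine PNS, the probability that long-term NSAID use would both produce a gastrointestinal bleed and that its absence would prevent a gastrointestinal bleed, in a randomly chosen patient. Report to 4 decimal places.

p₁ = P(outcome | exposed) = 213/1801 = 0.11827
p₀ = P(outcome | unexposed) = 39/1125 = 0.034667
Under exogeneity and monotonicity, PNS = p₁ − p₀.
PNS = 0.11827 − 0.034667 = 0.083601

PNS ≈ 0.0836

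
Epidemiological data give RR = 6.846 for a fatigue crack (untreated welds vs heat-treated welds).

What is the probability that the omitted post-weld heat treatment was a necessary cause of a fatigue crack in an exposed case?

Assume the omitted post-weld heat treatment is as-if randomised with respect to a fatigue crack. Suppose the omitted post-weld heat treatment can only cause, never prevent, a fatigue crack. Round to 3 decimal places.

Under exogeneity and monotonicity, PN = (RR − 1) / RR = 1 − 1/RR.
PN = (6.846 − 1) / 6.846 = 5.846 / 6.846 ≈ 0.8539

PN ≈ 0.854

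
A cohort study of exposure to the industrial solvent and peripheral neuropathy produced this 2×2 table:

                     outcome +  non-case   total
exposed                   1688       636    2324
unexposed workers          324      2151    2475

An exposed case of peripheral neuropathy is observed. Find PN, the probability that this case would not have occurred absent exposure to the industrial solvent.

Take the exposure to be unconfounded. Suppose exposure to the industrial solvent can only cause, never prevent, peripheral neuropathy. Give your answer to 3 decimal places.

PN ≈ 0.820

p₁ = P(outcome | exposed) = 1688/2324 = 0.72633
p₀ = P(outcome | unexposed) = 324/2475 = 0.13091
Under exogeneity and monotonicity, PN = (p₁ − p₀)/p₁.
PN = (0.72633 − 0.13091) / 0.72633 ≈ 0.8198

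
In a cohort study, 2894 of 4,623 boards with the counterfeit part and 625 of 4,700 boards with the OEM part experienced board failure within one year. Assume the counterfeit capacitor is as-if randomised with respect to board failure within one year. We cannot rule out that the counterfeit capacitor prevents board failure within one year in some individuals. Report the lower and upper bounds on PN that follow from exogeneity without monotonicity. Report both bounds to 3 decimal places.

p₁ = P(outcome | exposed) = 2894/4623 = 0.626
p₀ = P(outcome | unexposed) = 625/4700 = 0.13298
Under exogeneity alone the bounds on PN are max{0,(p₁−p₀)/p₁} ≤ PN ≤ min{1,(1−p₀)/p₁}.
  lower = (p₁ − p₀)/p₁ = 0.49302 / 0.626 ≈ 0.7876
  upper = min{1, (1 − p₀)/p₁} = 0.86702 / 0.626 ≈ 1.3850 → capped at 1

0.788 ≤ PN ≤ 1.000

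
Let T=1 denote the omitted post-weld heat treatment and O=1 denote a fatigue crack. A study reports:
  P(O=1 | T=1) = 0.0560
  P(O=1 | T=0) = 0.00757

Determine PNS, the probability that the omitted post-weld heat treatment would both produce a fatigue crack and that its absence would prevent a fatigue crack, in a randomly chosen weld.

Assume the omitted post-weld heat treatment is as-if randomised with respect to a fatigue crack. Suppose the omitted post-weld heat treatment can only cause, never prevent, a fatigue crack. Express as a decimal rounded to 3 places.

Let p₁ = 0.056, p₀ = 0.00757.
Under exogeneity and monotonicity, PNS = p₁ − p₀.
PNS = 0.056 − 0.00757 = 0.04843

PNS ≈ 0.048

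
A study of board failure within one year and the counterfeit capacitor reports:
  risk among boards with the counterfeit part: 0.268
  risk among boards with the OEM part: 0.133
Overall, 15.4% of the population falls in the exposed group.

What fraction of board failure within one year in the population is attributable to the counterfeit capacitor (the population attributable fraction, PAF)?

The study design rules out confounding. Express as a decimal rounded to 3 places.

PAF ≈ 0.135

Let p₁ = 0.268, p₀ = 0.133.
Overall risk P(Y=1) = π·p₁ + (1−π)·p₀ = 0.154×0.268 + 0.846×0.133 = 0.15379.
Under exogeneity, PAF = [P(Y=1) − p₀] / P(Y=1).
PAF = (0.15379 − 0.133) / 0.15379 ≈ 0.1352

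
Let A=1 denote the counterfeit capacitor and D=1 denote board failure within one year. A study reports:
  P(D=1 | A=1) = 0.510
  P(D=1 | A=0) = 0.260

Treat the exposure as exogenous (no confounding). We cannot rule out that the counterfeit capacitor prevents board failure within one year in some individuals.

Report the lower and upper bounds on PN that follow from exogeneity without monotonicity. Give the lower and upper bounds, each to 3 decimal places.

Let p₁ = 0.51, p₀ = 0.26.
Under exogeneity alone the bounds on PN are max{0,(p₁−p₀)/p₁} ≤ PN ≤ min{1,(1−p₀)/p₁}.
  lower = (p₁ − p₀)/p₁ = 0.25 / 0.51 ≈ 0.4902
  upper = min{1, (1 − p₀)/p₁} = 0.74 / 0.51 ≈ 1.4510 → capped at 1

0.490 ≤ PN ≤ 1.000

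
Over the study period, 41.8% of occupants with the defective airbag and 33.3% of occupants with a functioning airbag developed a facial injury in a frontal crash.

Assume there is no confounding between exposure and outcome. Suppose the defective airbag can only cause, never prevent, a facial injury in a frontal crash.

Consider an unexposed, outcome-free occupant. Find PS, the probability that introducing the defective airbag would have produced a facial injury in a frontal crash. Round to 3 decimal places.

p₁ = 0.418, p₀ = 0.333.
Under exogeneity and monotonicity, PS = (p₁ − p₀) / (1 − p₀).
PS = (0.418 − 0.333) / (1 − 0.333) = 0.085 / 0.667 ≈ 0.1274

PS ≈ 0.127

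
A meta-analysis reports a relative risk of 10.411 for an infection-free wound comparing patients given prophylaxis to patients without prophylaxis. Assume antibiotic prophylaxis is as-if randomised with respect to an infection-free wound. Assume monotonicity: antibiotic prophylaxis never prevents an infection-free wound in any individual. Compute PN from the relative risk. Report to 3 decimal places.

PN ≈ 0.904

Under exogeneity and monotonicity, PN = (RR − 1) / RR = 1 − 1/RR.
PN = (10.411 − 1) / 10.411 = 9.411 / 10.411 ≈ 0.9039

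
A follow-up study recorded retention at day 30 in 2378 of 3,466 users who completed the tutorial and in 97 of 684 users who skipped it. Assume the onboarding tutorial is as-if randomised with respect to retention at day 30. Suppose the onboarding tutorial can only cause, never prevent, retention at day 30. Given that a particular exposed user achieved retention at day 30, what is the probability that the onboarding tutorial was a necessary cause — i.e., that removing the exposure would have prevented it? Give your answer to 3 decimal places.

p₁ = P(outcome | exposed) = 2378/3466 = 0.68609
p₀ = P(outcome | unexposed) = 97/684 = 0.14181
Under exogeneity and monotonicity, PN = (p₁ − p₀) / p₁.
PN = (0.68609 − 0.14181) / 0.68609 = 0.54428 / 0.68609 ≈ 0.7933

PN ≈ 0.793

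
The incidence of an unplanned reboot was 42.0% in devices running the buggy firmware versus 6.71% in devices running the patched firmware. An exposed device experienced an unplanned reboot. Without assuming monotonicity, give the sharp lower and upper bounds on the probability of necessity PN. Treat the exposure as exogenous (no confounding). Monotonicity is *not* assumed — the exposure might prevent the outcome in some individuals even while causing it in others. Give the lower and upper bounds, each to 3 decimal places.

p₁ = 0.42, p₀ = 0.0671.
Under exogeneity alone the bounds on PN are max{0,(p₁−p₀)/p₁} ≤ PN ≤ min{1,(1−p₀)/p₁}.
  lower = (p₁ − p₀)/p₁ = 0.3529 / 0.42 ≈ 0.8402
  upper = min{1, (1 − p₀)/p₁} = 0.9329 / 0.42 ≈ 2.2212 → capped at 1

0.840 ≤ PN ≤ 1.000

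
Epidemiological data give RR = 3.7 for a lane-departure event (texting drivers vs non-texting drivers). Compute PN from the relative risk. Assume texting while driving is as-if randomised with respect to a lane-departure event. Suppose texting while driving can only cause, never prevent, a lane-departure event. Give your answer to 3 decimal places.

Under exogeneity and monotonicity, PN = (RR − 1) / RR = 1 − 1/RR.
PN = (3.7 − 1) / 3.7 = 2.7 / 3.7 ≈ 0.7297

PN ≈ 0.730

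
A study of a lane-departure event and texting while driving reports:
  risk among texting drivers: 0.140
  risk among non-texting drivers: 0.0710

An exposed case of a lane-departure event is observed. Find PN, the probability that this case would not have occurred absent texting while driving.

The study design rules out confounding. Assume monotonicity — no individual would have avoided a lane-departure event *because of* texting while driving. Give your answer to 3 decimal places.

PN ≈ 0.493

Let p₁ = 0.14, p₀ = 0.071.
Under exogeneity and monotonicity, PN = (p₁ − p₀) / p₁.
PN = (0.14 − 0.071) / 0.14 = 0.069 / 0.14 ≈ 0.4929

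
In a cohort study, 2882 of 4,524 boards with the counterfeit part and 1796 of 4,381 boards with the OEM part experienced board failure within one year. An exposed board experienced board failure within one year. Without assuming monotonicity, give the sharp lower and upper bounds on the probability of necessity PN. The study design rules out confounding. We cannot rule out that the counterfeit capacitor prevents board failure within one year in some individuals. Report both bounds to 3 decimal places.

p₁ = P(outcome | exposed) = 2882/4524 = 0.63705
p₀ = P(outcome | unexposed) = 1796/4381 = 0.40995
Under exogeneity alone the bounds on PN are max{0,(p₁−p₀)/p₁} ≤ PN ≤ min{1,(1−p₀)/p₁}.
  lower = (p₁ − p₀)/p₁ = 0.22709 / 0.63705 ≈ 0.3565
  upper = min{1, (1 − p₀)/p₁} = 0.59005 / 0.63705 ≈ 0.9262

0.356 ≤ PN ≤ 0.926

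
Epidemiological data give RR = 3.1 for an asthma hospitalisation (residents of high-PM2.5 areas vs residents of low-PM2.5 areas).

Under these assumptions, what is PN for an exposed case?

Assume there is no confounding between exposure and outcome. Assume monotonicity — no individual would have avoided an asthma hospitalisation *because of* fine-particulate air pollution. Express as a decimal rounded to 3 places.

PN ≈ 0.677

Under exogeneity and monotonicity, PN = (RR − 1) / RR = 1 − 1/RR.
PN = (3.1 − 1) / 3.1 = 2.1 / 3.1 ≈ 0.6774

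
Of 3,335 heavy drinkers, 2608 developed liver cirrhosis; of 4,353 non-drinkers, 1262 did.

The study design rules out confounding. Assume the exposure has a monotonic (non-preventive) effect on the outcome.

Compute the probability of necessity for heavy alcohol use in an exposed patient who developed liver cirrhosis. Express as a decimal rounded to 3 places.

PN ≈ 0.629

p₁ = P(outcome | exposed) = 2608/3335 = 0.78201
p₀ = P(outcome | unexposed) = 1262/4353 = 0.28992
Under exogeneity and monotonicity, PN = (p₁ − p₀) / p₁.
PN = (0.78201 − 0.28992) / 0.78201 = 0.49209 / 0.78201 ≈ 0.6293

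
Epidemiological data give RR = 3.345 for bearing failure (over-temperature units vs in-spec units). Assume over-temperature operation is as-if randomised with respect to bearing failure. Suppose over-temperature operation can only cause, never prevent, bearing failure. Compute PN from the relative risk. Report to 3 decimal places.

Under exogeneity and monotonicity, PN = (RR − 1) / RR = 1 − 1/RR.
PN = (3.345 − 1) / 3.345 = 2.345 / 3.345 ≈ 0.7010

PN ≈ 0.701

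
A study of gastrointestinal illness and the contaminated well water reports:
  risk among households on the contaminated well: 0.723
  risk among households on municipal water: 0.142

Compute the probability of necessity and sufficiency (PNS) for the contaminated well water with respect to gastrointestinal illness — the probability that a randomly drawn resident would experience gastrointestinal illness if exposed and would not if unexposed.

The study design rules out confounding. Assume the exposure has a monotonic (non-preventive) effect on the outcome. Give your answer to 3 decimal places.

PNS ≈ 0.581

Let p₁ = 0.723, p₀ = 0.142.
Under exogeneity and monotonicity, PNS = p₁ − p₀.
PNS = 0.723 − 0.142 = 0.581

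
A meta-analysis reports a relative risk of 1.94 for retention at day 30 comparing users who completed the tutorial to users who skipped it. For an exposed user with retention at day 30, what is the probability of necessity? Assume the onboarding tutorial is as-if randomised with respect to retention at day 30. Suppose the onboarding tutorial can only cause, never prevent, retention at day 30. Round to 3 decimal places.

Under exogeneity and monotonicity, PN = (RR − 1) / RR = 1 − 1/RR.
PN = (1.94 − 1) / 1.94 = 0.94 / 1.94 ≈ 0.4845

PN ≈ 0.485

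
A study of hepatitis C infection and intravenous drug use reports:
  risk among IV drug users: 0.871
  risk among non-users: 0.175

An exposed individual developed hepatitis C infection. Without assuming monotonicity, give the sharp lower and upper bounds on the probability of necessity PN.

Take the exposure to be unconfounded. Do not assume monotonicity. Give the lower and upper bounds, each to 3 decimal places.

0.799 ≤ PN ≤ 0.947

Let p₁ = 0.871, p₀ = 0.175.
Under exogeneity alone the bounds on PN are max{0,(p₁−p₀)/p₁} ≤ PN ≤ min{1,(1−p₀)/p₁}.
  lower = (p₁ − p₀)/p₁ = 0.696 / 0.871 ≈ 0.7991
  upper = min{1, (1 − p₀)/p₁} = 0.825 / 0.871 ≈ 0.9472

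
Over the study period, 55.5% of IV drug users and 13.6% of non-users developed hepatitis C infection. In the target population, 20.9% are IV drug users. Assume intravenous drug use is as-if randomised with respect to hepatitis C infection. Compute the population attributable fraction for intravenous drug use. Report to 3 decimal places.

PAF ≈ 0.392

p₁ = 0.555, p₀ = 0.136.
Overall risk P(Y=1) = π·p₁ + (1−π)·p₀ = 0.209×0.555 + 0.791×0.136 = 0.22357.
Under exogeneity, PAF = [P(Y=1) − p₀] / P(Y=1).
PAF = (0.22357 − 0.136) / 0.22357 ≈ 0.3917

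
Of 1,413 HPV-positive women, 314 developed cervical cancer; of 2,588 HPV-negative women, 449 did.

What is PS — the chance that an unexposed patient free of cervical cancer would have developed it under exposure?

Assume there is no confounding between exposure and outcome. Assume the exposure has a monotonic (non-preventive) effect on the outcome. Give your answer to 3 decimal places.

p₁ = P(outcome | exposed) = 314/1413 = 0.22222
p₀ = P(outcome | unexposed) = 449/2588 = 0.17349
Under exogeneity and monotonicity, PS = (p₁ − p₀) / (1 − p₀).
PS = (0.22222 − 0.17349) / (1 − 0.17349) = 0.048729 / 0.82651 ≈ 0.0590

PS ≈ 0.059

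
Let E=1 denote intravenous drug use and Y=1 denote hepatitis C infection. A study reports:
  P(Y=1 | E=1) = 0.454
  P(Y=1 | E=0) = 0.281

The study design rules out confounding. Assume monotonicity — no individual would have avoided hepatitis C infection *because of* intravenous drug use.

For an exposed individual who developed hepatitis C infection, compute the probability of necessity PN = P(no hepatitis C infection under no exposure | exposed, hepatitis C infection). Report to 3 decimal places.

Let p₁ = 0.454, p₀ = 0.281.
Under exogeneity and monotonicity, PN = (p₁ − p₀) / p₁.
PN = (0.454 − 0.281) / 0.454 = 0.173 / 0.454 ≈ 0.3811

PN ≈ 0.381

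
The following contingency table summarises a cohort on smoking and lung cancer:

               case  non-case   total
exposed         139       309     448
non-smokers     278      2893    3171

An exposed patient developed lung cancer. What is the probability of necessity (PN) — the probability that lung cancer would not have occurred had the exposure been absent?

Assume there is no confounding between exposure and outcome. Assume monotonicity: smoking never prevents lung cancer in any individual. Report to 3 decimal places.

p₁ = P(outcome | exposed) = 139/448 = 0.31027
p₀ = P(outcome | unexposed) = 278/3171 = 0.08767
Under exogeneity and monotonicity, PN = (p₁ − p₀) / p₁.
PN = (0.31027 − 0.08767) / 0.31027 = 0.2226 / 0.31027 ≈ 0.7174

PN ≈ 0.717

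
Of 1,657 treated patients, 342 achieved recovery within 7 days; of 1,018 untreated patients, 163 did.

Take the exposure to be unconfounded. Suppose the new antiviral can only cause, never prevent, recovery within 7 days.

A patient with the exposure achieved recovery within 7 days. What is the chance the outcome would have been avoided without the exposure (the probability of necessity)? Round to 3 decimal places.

PN ≈ 0.224

p₁ = P(outcome | exposed) = 342/1657 = 0.2064
p₀ = P(outcome | unexposed) = 163/1018 = 0.16012
Under exogeneity and monotonicity, PN = (p₁ − p₀) / p₁.
PN = (0.2064 − 0.16012) / 0.2064 = 0.046279 / 0.2064 ≈ 0.2242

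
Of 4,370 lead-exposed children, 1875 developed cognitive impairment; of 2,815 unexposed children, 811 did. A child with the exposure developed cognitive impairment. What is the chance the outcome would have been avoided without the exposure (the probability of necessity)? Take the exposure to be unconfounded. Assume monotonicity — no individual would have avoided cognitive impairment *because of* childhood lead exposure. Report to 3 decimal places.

p₁ = P(outcome | exposed) = 1875/4370 = 0.42906
p₀ = P(outcome | unexposed) = 811/2815 = 0.2881
Under exogeneity and monotonicity, PN = (p₁ − p₀) / p₁.
PN = (0.42906 − 0.2881) / 0.42906 = 0.14096 / 0.42906 ≈ 0.3285

PN ≈ 0.329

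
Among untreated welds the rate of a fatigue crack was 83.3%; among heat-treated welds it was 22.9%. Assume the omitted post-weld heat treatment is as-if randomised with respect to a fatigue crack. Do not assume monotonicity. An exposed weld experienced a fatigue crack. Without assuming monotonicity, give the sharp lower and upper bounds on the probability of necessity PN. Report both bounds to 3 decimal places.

0.725 ≤ PN ≤ 0.926

p₁ = 0.833, p₀ = 0.229.
Under exogeneity alone the bounds on PN are max{0,(p₁−p₀)/p₁} ≤ PN ≤ min{1,(1−p₀)/p₁}.
  lower = (p₁ − p₀)/p₁ = 0.604 / 0.833 ≈ 0.7251
  upper = min{1, (1 − p₀)/p₁} = 0.771 / 0.833 ≈ 0.9256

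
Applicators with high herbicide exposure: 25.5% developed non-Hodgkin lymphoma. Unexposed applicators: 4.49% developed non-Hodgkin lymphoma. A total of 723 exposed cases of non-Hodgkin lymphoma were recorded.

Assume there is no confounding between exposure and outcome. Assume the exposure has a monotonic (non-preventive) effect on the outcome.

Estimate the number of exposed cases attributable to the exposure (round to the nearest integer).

about 596 cases

p₁ = 0.255, p₀ = 0.0449.
PN = (p₁ − p₀)/p₁ = (0.255 − 0.0449) / 0.255 ≈ 0.82392.
Attributable cases ≈ PN × (exposed cases) = 0.82392 × 723 ≈ 595.70.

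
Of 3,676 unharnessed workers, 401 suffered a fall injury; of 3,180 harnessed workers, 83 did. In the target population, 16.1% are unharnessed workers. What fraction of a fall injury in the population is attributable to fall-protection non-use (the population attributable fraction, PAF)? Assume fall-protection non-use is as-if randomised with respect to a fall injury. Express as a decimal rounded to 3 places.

p₁ = P(outcome | exposed) = 401/3676 = 0.10909
p₀ = P(outcome | unexposed) = 83/3180 = 0.026101
Overall risk P(Y=1) = π·p₁ + (1−π)·p₀ = 0.161×0.10909 + 0.839×0.026101 = 0.039461.
Under exogeneity, PAF = [P(Y=1) − p₀] / P(Y=1).
PAF = (0.039461 − 0.026101) / 0.039461 ≈ 0.3386

PAF ≈ 0.339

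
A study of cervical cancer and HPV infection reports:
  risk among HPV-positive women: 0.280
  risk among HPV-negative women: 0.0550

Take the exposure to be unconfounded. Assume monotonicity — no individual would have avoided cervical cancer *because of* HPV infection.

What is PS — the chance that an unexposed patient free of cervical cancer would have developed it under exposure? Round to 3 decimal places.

Let p₁ = 0.28, p₀ = 0.055.
Under exogeneity and monotonicity, PS = (p₁ − p₀) / (1 − p₀).
PS = (0.28 − 0.055) / (1 − 0.055) = 0.225 / 0.945 ≈ 0.2381

PS ≈ 0.238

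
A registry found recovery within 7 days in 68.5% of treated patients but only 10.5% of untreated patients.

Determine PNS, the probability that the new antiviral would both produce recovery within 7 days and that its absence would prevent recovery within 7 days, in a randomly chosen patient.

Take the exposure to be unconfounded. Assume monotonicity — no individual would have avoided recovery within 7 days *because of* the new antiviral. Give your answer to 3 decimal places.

p₁ = 0.685, p₀ = 0.105.
Under exogeneity and monotonicity, PNS = p₁ − p₀.
PNS = 0.685 − 0.105 = 0.58

PNS ≈ 0.580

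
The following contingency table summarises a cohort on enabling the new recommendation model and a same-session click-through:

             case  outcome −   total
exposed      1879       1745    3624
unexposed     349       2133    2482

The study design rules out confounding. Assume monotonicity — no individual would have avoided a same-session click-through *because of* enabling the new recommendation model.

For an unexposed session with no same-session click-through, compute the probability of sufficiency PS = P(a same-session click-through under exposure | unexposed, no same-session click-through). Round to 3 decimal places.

p₁ = P(outcome | exposed) = 1879/3624 = 0.51849
p₀ = P(outcome | unexposed) = 349/2482 = 0.14061
Under exogeneity and monotonicity, PS = (p₁ − p₀)/(1 − p₀).
PS = (0.51849 − 0.14061) / 0.85939 ≈ 0.4397

PS ≈ 0.440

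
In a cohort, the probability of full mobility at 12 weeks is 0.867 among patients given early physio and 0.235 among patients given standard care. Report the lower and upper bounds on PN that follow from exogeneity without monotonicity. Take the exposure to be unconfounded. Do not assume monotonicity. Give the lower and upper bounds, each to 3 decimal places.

Let p₁ = 0.867, p₀ = 0.235.
Under exogeneity alone the bounds on PN are max{0,(p₁−p₀)/p₁} ≤ PN ≤ min{1,(1−p₀)/p₁}.
  lower = (p₁ − p₀)/p₁ = 0.632 / 0.867 ≈ 0.7290
  upper = min{1, (1 − p₀)/p₁} = 0.765 / 0.867 ≈ 0.8824

0.729 ≤ PN ≤ 0.882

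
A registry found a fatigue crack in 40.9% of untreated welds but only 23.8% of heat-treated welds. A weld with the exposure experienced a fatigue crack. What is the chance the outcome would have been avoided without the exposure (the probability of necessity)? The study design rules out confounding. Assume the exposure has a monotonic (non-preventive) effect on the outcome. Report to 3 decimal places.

p₁ = 0.409, p₀ = 0.238.
Under exogeneity and monotonicity, PN = (p₁ − p₀) / p₁.
PN = (0.409 − 0.238) / 0.409 = 0.171 / 0.409 ≈ 0.4181

PN ≈ 0.418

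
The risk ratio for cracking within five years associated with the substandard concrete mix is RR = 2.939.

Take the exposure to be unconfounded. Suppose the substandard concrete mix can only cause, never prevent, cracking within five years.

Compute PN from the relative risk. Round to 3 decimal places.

Under exogeneity and monotonicity, PN = (RR − 1) / RR = 1 − 1/RR.
PN = (2.939 − 1) / 2.939 = 1.939 / 2.939 ≈ 0.6597

PN ≈ 0.660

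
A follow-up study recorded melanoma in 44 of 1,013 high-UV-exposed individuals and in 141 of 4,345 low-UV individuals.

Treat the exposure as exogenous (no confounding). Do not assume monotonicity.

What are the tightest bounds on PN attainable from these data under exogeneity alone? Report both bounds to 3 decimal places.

0.253 ≤ PN ≤ 1.000

p₁ = P(outcome | exposed) = 44/1013 = 0.043435
p₀ = P(outcome | unexposed) = 141/4345 = 0.032451
Under exogeneity alone the bounds on PN are max{0,(p₁−p₀)/p₁} ≤ PN ≤ min{1,(1−p₀)/p₁}.
  lower = (p₁ − p₀)/p₁ = 0.010984 / 0.043435 ≈ 0.2529
  upper = min{1, (1 − p₀)/p₁} = 0.96755 / 0.043435 ≈ 22.2756 → capped at 1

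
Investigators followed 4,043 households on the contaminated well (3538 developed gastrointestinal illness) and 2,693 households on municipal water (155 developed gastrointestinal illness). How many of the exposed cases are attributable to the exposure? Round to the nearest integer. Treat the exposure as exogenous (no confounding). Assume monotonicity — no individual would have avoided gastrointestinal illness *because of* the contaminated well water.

about 3305 cases

p₁ = P(outcome | exposed) = 3538/4043 = 0.87509
p₀ = P(outcome | unexposed) = 155/2693 = 0.057557
PN = (p₁ − p₀)/p₁ = (0.87509 − 0.057557) / 0.87509 ≈ 0.93423.
Attributable cases ≈ PN × (exposed cases) = 0.93423 × 3538 ≈ 3305.30.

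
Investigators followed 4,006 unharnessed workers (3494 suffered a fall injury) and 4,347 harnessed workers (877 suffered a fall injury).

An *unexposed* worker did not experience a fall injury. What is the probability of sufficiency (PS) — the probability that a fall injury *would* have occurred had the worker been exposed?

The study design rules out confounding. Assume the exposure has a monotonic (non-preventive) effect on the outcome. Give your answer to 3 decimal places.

p₁ = P(outcome | exposed) = 3494/4006 = 0.87219
p₀ = P(outcome | unexposed) = 877/4347 = 0.20175
Under exogeneity and monotonicity, PS = (p₁ − p₀) / (1 − p₀).
PS = (0.87219 − 0.20175) / (1 − 0.20175) = 0.67044 / 0.79825 ≈ 0.8399

PS ≈ 0.840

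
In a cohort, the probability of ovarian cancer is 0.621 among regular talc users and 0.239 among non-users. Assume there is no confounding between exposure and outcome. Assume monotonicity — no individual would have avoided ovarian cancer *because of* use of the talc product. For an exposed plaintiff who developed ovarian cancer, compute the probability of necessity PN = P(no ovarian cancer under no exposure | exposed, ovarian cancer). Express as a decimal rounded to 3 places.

PN ≈ 0.615

Let p₁ = 0.621, p₀ = 0.239.
Under exogeneity and monotonicity, PN = (p₁ − p₀) / p₁.
PN = (0.621 − 0.239) / 0.621 = 0.382 / 0.621 ≈ 0.6151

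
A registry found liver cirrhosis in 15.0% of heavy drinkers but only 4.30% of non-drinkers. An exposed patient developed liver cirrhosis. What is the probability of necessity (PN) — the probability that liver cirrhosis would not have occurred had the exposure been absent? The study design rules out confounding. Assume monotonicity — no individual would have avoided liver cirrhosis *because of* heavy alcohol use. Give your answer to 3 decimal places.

PN ≈ 0.713

p₁ = 0.15, p₀ = 0.043.
Under exogeneity and monotonicity, PN = (p₁ − p₀) / p₁.
PN = (0.15 − 0.043) / 0.15 = 0.107 / 0.15 ≈ 0.7133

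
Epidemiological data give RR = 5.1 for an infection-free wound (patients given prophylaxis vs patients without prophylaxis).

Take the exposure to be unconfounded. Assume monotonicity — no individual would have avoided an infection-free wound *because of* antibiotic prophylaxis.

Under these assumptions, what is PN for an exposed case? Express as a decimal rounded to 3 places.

Under exogeneity and monotonicity, PN = (RR − 1) / RR = 1 − 1/RR.
PN = (5.1 − 1) / 5.1 = 4.1 / 5.1 ≈ 0.8039

PN ≈ 0.804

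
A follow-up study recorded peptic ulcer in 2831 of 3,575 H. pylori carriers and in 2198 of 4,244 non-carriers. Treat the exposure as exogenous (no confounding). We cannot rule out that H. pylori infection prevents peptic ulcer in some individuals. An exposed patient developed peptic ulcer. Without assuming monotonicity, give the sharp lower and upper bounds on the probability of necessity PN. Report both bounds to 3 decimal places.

0.346 ≤ PN ≤ 0.609

p₁ = P(outcome | exposed) = 2831/3575 = 0.79189
p₀ = P(outcome | unexposed) = 2198/4244 = 0.51791
Under exogeneity alone the bounds on PN are max{0,(p₁−p₀)/p₁} ≤ PN ≤ min{1,(1−p₀)/p₁}.
  lower = (p₁ − p₀)/p₁ = 0.27398 / 0.79189 ≈ 0.3460
  upper = min{1, (1 − p₀)/p₁} = 0.48209 / 0.79189 ≈ 0.6088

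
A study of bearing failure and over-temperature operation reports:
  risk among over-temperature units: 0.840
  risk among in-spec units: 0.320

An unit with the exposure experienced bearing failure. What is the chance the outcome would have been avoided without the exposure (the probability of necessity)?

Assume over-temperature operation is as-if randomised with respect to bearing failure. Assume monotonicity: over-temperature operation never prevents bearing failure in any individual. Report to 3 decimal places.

PN ≈ 0.619

Let p₁ = 0.84, p₀ = 0.32.
Under exogeneity and monotonicity, PN = (p₁ − p₀) / p₁.
PN = (0.84 − 0.32) / 0.84 = 0.52 / 0.84 ≈ 0.6190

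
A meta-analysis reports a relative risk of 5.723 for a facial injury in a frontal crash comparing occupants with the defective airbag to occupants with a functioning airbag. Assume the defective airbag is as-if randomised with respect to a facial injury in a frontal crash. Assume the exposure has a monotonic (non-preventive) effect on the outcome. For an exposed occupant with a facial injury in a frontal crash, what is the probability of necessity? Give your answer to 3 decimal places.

PN ≈ 0.825

Under exogeneity and monotonicity, PN = (RR − 1) / RR = 1 − 1/RR.
PN = (5.723 − 1) / 5.723 = 4.723 / 5.723 ≈ 0.8253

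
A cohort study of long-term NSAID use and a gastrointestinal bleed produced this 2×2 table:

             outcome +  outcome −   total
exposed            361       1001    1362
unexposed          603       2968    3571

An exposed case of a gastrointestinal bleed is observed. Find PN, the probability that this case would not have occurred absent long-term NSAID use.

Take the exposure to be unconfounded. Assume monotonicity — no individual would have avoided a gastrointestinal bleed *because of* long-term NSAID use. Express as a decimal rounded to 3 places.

PN ≈ 0.363

p₁ = P(outcome | exposed) = 361/1362 = 0.26505
p₀ = P(outcome | unexposed) = 603/3571 = 0.16886
Under exogeneity and monotonicity, PN = (p₁ − p₀)/p₁.
PN = (0.26505 − 0.16886) / 0.26505 ≈ 0.3629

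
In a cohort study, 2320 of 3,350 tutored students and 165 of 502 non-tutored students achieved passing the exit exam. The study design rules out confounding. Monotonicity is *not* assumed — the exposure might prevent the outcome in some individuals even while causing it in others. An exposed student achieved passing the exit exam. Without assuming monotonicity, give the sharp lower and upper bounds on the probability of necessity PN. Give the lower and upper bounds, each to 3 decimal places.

0.525 ≤ PN ≤ 0.969

p₁ = P(outcome | exposed) = 2320/3350 = 0.69254
p₀ = P(outcome | unexposed) = 165/502 = 0.32869
Under exogeneity alone the bounds on PN are max{0,(p₁−p₀)/p₁} ≤ PN ≤ min{1,(1−p₀)/p₁}.
  lower = (p₁ − p₀)/p₁ = 0.36385 / 0.69254 ≈ 0.5254
  upper = min{1, (1 − p₀)/p₁} = 0.67131 / 0.69254 ≈ 0.9694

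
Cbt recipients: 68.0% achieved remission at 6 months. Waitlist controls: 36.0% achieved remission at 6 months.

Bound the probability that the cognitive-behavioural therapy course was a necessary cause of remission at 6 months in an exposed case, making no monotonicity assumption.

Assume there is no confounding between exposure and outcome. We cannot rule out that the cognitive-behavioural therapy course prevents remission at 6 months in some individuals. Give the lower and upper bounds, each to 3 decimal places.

0.471 ≤ PN ≤ 0.941

p₁ = 0.68, p₀ = 0.36.
Under exogeneity alone the bounds on PN are max{0,(p₁−p₀)/p₁} ≤ PN ≤ min{1,(1−p₀)/p₁}.
  lower = (p₁ − p₀)/p₁ = 0.32 / 0.68 ≈ 0.4706
  upper = min{1, (1 − p₀)/p₁} = 0.64 / 0.68 ≈ 0.9412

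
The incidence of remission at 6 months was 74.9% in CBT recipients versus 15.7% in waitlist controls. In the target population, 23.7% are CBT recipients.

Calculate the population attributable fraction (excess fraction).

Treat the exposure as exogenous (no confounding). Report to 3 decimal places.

p₁ = 0.749, p₀ = 0.157.
Overall risk P(Y=1) = π·p₁ + (1−π)·p₀ = 0.237×0.749 + 0.763×0.157 = 0.2973.
Under exogeneity, PAF = [P(Y=1) − p₀] / P(Y=1).
PAF = (0.2973 − 0.157) / 0.2973 ≈ 0.4719

PAF ≈ 0.472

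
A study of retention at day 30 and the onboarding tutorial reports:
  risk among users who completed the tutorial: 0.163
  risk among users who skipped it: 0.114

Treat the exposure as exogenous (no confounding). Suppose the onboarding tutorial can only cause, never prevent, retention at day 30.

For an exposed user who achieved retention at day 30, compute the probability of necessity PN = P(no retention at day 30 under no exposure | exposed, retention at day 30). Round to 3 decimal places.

PN ≈ 0.301

Let p₁ = 0.163, p₀ = 0.114.
Under exogeneity and monotonicity, PN = (p₁ − p₀) / p₁.
PN = (0.163 − 0.114) / 0.163 = 0.049 / 0.163 ≈ 0.3006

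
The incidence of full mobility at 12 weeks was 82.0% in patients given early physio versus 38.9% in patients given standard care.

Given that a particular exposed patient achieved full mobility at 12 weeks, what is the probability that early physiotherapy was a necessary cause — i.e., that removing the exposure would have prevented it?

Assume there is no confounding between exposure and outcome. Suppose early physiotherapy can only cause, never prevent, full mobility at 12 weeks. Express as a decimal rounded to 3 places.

p₁ = 0.82, p₀ = 0.389.
Under exogeneity and monotonicity, PN = (p₁ − p₀) / p₁.
PN = (0.82 − 0.389) / 0.82 = 0.431 / 0.82 ≈ 0.5256

PN ≈ 0.526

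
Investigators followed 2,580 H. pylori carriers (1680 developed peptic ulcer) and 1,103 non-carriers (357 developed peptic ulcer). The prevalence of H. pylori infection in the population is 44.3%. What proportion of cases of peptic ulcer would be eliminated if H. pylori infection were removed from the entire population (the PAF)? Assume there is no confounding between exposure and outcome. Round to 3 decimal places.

PAF ≈ 0.310

p₁ = P(outcome | exposed) = 1680/2580 = 0.65116
p₀ = P(outcome | unexposed) = 357/1103 = 0.32366
Overall risk P(Y=1) = π·p₁ + (1−π)·p₀ = 0.443×0.65116 + 0.557×0.32366 = 0.46875.
Under exogeneity, PAF = [P(Y=1) − p₀] / P(Y=1).
PAF = (0.46875 − 0.32366) / 0.46875 ≈ 0.3095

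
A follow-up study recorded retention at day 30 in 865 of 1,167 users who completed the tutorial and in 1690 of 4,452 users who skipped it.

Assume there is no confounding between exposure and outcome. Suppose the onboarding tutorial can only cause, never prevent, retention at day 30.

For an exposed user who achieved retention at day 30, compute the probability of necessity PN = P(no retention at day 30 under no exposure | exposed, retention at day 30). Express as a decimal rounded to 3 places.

p₁ = P(outcome | exposed) = 865/1167 = 0.74122
p₀ = P(outcome | unexposed) = 1690/4452 = 0.3796
Under exogeneity and monotonicity, PN = (p₁ − p₀) / p₁.
PN = (0.74122 − 0.3796) / 0.74122 = 0.36161 / 0.74122 ≈ 0.4879

PN ≈ 0.488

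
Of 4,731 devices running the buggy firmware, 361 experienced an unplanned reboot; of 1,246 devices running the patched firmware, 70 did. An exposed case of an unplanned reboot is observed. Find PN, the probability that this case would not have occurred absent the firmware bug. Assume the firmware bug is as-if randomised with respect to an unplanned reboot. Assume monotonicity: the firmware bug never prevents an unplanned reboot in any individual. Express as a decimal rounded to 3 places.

p₁ = P(outcome | exposed) = 361/4731 = 0.076305
p₀ = P(outcome | unexposed) = 70/1246 = 0.05618
Under exogeneity and monotonicity, PN = (p₁ − p₀) / p₁.
PN = (0.076305 − 0.05618) / 0.076305 = 0.020125 / 0.076305 ≈ 0.2637

PN ≈ 0.264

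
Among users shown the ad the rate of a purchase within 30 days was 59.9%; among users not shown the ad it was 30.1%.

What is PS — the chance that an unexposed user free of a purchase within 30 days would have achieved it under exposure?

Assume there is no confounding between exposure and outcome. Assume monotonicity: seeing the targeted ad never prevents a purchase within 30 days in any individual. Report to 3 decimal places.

PS ≈ 0.426

p₁ = 0.599, p₀ = 0.301.
Under exogeneity and monotonicity, PS = (p₁ − p₀) / (1 − p₀).
PS = (0.599 − 0.301) / (1 − 0.301) = 0.298 / 0.699 ≈ 0.4263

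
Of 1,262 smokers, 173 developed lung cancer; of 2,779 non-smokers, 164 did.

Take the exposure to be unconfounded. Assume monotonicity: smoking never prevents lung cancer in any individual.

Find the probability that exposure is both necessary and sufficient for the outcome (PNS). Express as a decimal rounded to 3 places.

p₁ = P(outcome | exposed) = 173/1262 = 0.13708
p₀ = P(outcome | unexposed) = 164/2779 = 0.059014
Under exogeneity and monotonicity, PNS = p₁ − p₀.
PNS = 0.13708 − 0.059014 = 0.07807

PNS ≈ 0.078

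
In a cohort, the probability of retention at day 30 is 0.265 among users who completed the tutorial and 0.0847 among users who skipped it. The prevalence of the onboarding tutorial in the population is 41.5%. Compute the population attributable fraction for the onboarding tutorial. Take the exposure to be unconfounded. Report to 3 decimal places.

PAF ≈ 0.469

Let p₁ = 0.265, p₀ = 0.0847.
Overall risk P(Y=1) = π·p₁ + (1−π)·p₀ = 0.415×0.265 + 0.585×0.0847 = 0.15952.
Under exogeneity, PAF = [P(Y=1) − p₀] / P(Y=1).
PAF = (0.15952 − 0.0847) / 0.15952 ≈ 0.4690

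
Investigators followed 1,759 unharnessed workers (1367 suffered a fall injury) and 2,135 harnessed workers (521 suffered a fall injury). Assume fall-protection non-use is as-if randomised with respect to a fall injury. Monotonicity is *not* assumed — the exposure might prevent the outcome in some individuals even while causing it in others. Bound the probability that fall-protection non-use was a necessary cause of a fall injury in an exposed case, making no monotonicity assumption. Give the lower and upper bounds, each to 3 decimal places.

0.686 ≤ PN ≤ 0.973

p₁ = P(outcome | exposed) = 1367/1759 = 0.77715
p₀ = P(outcome | unexposed) = 521/2135 = 0.24403
Under exogeneity alone the bounds on PN are max{0,(p₁−p₀)/p₁} ≤ PN ≤ min{1,(1−p₀)/p₁}.
  lower = (p₁ − p₀)/p₁ = 0.53312 / 0.77715 ≈ 0.6860
  upper = min{1, (1 − p₀)/p₁} = 0.75597 / 0.77715 ≈ 0.9728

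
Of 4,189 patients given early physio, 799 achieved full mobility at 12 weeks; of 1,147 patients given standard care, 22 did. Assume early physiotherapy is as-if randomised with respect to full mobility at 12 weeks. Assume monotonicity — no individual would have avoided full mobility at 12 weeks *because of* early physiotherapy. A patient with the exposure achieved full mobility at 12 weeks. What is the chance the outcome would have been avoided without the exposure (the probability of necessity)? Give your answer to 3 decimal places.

PN ≈ 0.899

p₁ = P(outcome | exposed) = 799/4189 = 0.19074
p₀ = P(outcome | unexposed) = 22/1147 = 0.01918
Under exogeneity and monotonicity, PN = (p₁ − p₀) / p₁.
PN = (0.19074 − 0.01918) / 0.19074 = 0.17156 / 0.19074 ≈ 0.8994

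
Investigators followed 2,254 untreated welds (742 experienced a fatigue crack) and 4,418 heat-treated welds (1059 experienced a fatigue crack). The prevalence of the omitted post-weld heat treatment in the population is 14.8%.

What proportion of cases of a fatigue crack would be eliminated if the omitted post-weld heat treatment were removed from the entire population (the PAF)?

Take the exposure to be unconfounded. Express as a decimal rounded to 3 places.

PAF ≈ 0.052

p₁ = P(outcome | exposed) = 742/2254 = 0.32919
p₀ = P(outcome | unexposed) = 1059/4418 = 0.2397
Overall risk P(Y=1) = π·p₁ + (1−π)·p₀ = 0.148×0.32919 + 0.852×0.2397 = 0.25295.
Under exogeneity, PAF = [P(Y=1) − p₀] / P(Y=1).
PAF = (0.25295 − 0.2397) / 0.25295 ≈ 0.0524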